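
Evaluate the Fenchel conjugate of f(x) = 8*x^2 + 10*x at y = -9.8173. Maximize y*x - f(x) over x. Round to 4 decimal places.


f*(y) = sup_x {y*x - a*x^2 - b*x} = sup_x {(y-b)*x - a*x^2}
FOC: (y - b) - 2a*x = 0 => x* = (y - b)/(2a)
x* = (-9.8173 - 10)/(2*8) = -1.2386
f*(-9.8173) = (y-b)^2/(4a) = (-9.8173 - 10)^2/(4*8)
= 392.7254/32 = 12.2727


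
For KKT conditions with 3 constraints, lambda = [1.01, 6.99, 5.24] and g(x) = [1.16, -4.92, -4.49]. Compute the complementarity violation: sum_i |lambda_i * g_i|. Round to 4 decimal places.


KKT complementary slackness check:
lambda_1 * g_1 = 1.01 * 1.16 = 1.1716
lambda_2 * g_2 = 6.99 * -4.92 = -34.3908
lambda_3 * g_3 = 5.24 * -4.49 = -23.5276
Total violation = 1.1716 + 34.3908 + 23.5276 = 59.09


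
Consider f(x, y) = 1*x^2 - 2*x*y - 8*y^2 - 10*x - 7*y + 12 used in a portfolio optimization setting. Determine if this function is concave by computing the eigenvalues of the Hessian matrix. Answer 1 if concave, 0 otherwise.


The Hessian of f(x,y) = 1*x^2 - 2*x*y - 8*y^2 - 10*x - 7*y + 12 is:
H = [[2, -2], [-2, -16]]
Trace = 2 - 16 = -14
Determinant = 2*-16 - (-2)^2 = -36
Discriminant = (-14)^2 - 4*-36 = 340.0
Eigenvalues: lambda_1 = -16.2195, lambda_2 = 2.2195
The function is not concave.

0


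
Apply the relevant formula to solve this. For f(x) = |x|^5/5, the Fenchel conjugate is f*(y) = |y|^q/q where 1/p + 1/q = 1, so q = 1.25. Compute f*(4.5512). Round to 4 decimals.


The conjugate exponent q satisfies 1/p + 1/q = 1.
p = 5, so q = 5/(5 - 1) = 1.25
|y|^q = 4.5512^1.25 = 6.6475
f*(4.5512) = 6.6475 / 1.25 = 5.318


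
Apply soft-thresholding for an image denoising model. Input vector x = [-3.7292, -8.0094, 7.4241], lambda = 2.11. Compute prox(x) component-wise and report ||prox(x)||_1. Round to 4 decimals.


Soft-thresholding with lambda = 2.11:
prox(-3.7292) = sign(-3.7292)*max(|-3.7292| - 2.11, 0) = -1.6192
prox(-8.0094) = sign(-8.0094)*max(|-8.0094| - 2.11, 0) = -5.8994
prox(7.4241) = sign(7.4241)*max(|7.4241| - 2.11, 0) = 5.3141
prox(x) = [-1.6192, -5.8994, 5.3141]
||prox(x)||_1 = 1.6192 + 5.8994 + 5.3141 = 12.8327


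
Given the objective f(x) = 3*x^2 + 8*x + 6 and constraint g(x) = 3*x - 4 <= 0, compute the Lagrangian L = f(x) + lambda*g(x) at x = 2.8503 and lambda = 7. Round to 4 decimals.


Step 1: Evaluate f(x).
f(2.8503) = 3*2.8503^2 + 8*2.8503 + 6 = 53.175
Step 2: Evaluate g(x).
g(2.8503) = 3*2.8503 - 4 = 4.5509
Step 3: Compute Lagrangian.
L = 53.175 + 7*4.5509 = 85.0313


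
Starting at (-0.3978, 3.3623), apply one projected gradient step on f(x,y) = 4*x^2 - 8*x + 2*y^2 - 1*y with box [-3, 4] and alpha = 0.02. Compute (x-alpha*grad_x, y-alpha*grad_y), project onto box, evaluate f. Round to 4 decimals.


Step 1: Compute gradient at (-0.3978, 3.3623).
grad_x = 2*4*-0.3978 - 8 = -11.1824
grad_y = 2*2*3.3623 - 1 = 12.4492
Step 2: Gradient step.
x_raw = -0.3978 - 0.02*-11.1824 = -0.1742
y_raw = 3.3623 - 0.02*12.4492 = 3.1133
Step 3: Project onto [-3, 4].
x_proj = clip(-0.1742) = -0.1742
y_proj = clip(3.1133) = 3.1133
Step 4: Evaluate f.
f(-0.1742, 3.1133) = 17.7867


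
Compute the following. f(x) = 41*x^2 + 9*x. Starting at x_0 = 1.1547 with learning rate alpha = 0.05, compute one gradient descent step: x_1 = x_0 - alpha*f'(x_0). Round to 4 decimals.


We compute the gradient at x_0 and apply the update.
f'(x) = 82*x + 9
f'(1.1547) = 82*1.1547 + 9 = 103.6854
x_1 = 1.1547 - 0.05*103.6854 = -4.0296


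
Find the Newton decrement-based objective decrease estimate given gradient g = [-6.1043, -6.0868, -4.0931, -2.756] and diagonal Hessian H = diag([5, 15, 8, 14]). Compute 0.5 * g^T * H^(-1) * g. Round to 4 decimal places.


Step 1: H is diagonal, so H^(-1) * g = [-1.2209, -0.4058, -0.5116, -0.1969].
Step 2: g^T H^(-1) g = sum_i g_i^2 / H_ii
  = (-6.1043)^2/5 + (-6.0868)^2/15 + (-4.0931)^2/8 + (-2.756)^2/14
  = 7.4525 + 2.4699 + 2.0942 + 0.5425 = 12.5592
Step 3: Objective decrease = 0.5 * g^T H^(-1) g = 6.2796


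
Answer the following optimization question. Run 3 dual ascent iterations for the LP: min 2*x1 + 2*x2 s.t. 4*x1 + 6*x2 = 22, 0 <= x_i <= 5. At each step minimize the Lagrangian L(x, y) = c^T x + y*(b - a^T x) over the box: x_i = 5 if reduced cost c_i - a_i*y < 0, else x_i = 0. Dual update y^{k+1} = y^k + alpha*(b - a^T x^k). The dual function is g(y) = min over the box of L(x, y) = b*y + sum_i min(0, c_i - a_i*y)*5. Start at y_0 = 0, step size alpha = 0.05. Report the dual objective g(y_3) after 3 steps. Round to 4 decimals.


Dual ascent for LP: min 2*x1 + 2*x2, 4*x1 + 6*x2 = 22, 0 <= x_i <= 5
Step 1: y^k = 0.0, reduced costs: (2.0, 2.0)
  x^k = (0.0, 0.0), subgradient = b - a^T x = 22.0
  y^{k+1} = 0.0 + 0.05*22.0 = 1.1
Step 2: y^k = 1.1, reduced costs: (-2.4, -4.6)
  x^k = (5.0, 5.0), subgradient = b - a^T x = -28.0
  y^{k+1} = 1.1 + 0.05*-28.0 = -0.3
Step 3: y^k = -0.3, reduced costs: (3.2, 3.8)
  x^k = (0.0, 0.0), subgradient = b - a^T x = 22.0
  y^{k+1} = -0.3 + 0.05*22.0 = 0.8
Dual objective at y_3 = 0.8: reduced costs (-1.2, -2.8), box minimizer x = (5.0, 5.0)
g(y_3) = b*y + (c1 - a1*y)*x1 + (c2 - a2*y)*x2 = 22*0.8 + (-1.2)*5.0 + (-2.8)*5.0 = 17.6 - 6.0 - 14.0 = -2.4


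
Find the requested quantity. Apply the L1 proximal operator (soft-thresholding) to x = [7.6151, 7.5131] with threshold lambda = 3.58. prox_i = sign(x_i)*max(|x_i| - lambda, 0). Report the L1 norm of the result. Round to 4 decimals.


Soft-thresholding with lambda = 3.58:
prox(7.6151) = sign(7.6151)*max(|7.6151| - 3.58, 0) = 4.0351
prox(7.5131) = sign(7.5131)*max(|7.5131| - 3.58, 0) = 3.9331
prox(x) = [4.0351, 3.9331]
||prox(x)||_1 = 4.0351 + 3.9331 = 7.9682


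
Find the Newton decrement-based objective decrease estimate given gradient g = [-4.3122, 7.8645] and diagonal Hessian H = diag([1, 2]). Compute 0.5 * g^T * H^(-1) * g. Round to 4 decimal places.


Step 1: H is diagonal, so H^(-1) * g = [-4.3122, 3.9323].
Step 2: g^T H^(-1) g = sum_i g_i^2 / H_ii
  = (-4.3122)^2/1 + (7.8645)^2/2
  = 18.5951 + 30.9252 = 49.5202
Step 3: Objective decrease = 0.5 * g^T H^(-1) g = 24.7601


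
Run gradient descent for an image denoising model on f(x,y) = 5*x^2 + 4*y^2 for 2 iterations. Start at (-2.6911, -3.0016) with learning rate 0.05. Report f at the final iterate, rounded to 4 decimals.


Gradient descent on f(x,y) = 5*x^2 + 4*y^2.
Starting point: (-2.6911, -3.0016), alpha = 0.05
Step 1: grad_x = 2*5*-2.6911 = -26.911, grad_y = 2*4*-3.0016 = -24.0128
  x_1 = -2.6911 - 0.05*-26.911 = -1.3456
  y_1 = -3.0016 - 0.05*-24.0128 = -1.801
Step 2: grad_x = 2*5*-1.3456 = -13.4555, grad_y = 2*4*-1.801 = -14.4077
  x_2 = -1.3456 - 0.05*-13.4555 = -0.6728
  y_2 = -1.801 - 0.05*-14.4077 = -1.0806
f(-0.6728, -1.0806) = 5*(-0.6728)^2 + 4*(-1.0806)^2 = 6.9337


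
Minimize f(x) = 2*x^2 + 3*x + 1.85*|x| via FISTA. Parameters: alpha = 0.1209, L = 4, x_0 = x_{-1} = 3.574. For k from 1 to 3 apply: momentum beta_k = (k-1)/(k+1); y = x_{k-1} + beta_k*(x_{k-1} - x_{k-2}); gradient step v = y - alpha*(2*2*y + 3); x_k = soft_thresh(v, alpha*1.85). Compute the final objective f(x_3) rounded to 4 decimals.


FISTA on f(x) = 2*x^2 + 3*x + 1.85*|x|
L = 4, alpha = 0.1209
Iteration 1: beta = 0.0, y = 3.574 + 0.0*(3.574 - 3.574) = 3.574
  grad(y) = 17.296, v = y - alpha*grad = 1.4829
  prox(v) = soft_thresh(1.4829, 0.2237) = 1.2592
Iteration 2: beta = 0.3333, y = 1.2592 + 0.3333*(1.2592 - 3.574) = 0.4877
  grad(y) = 4.9507, v = y - alpha*grad = -0.1109
  prox(v) = soft_thresh(-0.1109, 0.2237) = 0.0
Iteration 3: beta = 0.5, y = 0.0 + 0.5*(0.0 - 1.2592) = -0.6296
  grad(y) = 0.4815, v = y - alpha*grad = -0.6878
  prox(v) = soft_thresh(-0.6878, 0.2237) = -0.4642
f(x_3) = 2*(-0.4642)^2 + 3*(-0.4642) + 1.85*|-0.4642| = -0.1029


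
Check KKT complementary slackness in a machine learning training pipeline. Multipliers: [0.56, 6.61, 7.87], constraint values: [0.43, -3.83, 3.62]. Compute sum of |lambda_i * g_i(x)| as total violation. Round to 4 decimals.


KKT complementary slackness check:
lambda_1 * g_1 = 0.56 * 0.43 = 0.2408
lambda_2 * g_2 = 6.61 * -3.83 = -25.3163
lambda_3 * g_3 = 7.87 * 3.62 = 28.4894
Total violation = 0.2408 + 25.3163 + 28.4894 = 54.0465


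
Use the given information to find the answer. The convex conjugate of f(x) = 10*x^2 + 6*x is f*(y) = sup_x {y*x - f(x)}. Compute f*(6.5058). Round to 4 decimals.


f*(y) = sup_x {y*x - a*x^2 - b*x} = sup_x {(y-b)*x - a*x^2}
FOC: (y - b) - 2a*x = 0 => x* = (y - b)/(2a)
x* = (6.5058 - 6)/(2*10) = 0.0253
f*(6.5058) = (y-b)^2/(4a) = (6.5058 - 6)^2/(4*10)
= 0.2558/40 = 0.0064


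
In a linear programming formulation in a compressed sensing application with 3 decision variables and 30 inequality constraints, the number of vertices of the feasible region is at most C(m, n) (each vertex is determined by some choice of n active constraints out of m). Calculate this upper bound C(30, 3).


Each vertex corresponds to some choice of n active constraints out of m, so the number of vertices is at most C(m, n) = m! / (n!(m-n)!).
m = 30, n = 3
Numerator: 30 * 29 * 28
Denominator: 3! = 6
C(30, 3) = 4060


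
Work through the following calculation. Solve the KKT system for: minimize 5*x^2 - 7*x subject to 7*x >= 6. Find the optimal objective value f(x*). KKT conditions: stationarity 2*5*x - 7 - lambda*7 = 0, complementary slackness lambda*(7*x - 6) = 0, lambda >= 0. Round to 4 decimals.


Step 1: Try lambda = 0 (constraint inactive).
x_unc = 7/(2*5) = 0.7
Check: 7*0.7 = 4.9 < 6 -- violated!
Step 2: Constraint must be active: 7*x = 6
x* = 6/7 = 0.8571 (rounded; the exact value 6/7 is used below)
lambda = (2*5*(6/7) - 7)/7 = 0.2245
Step 3: Compute optimal value.
f(x*) = 5*(6/7)^2 - 7*(6/7) = -2.3265


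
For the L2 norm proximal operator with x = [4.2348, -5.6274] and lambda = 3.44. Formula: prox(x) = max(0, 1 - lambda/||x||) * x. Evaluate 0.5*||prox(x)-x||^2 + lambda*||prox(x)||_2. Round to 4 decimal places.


Step 1: Compute ||x||.
||x|| = 7.0428
Step 2: Compute scaling factor.
scale = max(0, 1 - 3.44/7.0428) = 0.5116
Step 3: prox(x) = [2.1663, -2.8787]
||prox(x)|| = 3.6028
Step 4: Proximal objective.
0.5*||prox-x||^2 = 5.9168
lambda*||prox|| = 12.3936
Total = 18.3105


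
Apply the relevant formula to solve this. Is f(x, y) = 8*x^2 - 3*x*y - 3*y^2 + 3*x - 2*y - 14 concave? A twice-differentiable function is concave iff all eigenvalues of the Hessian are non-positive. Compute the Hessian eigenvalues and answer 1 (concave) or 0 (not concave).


The Hessian of f(x,y) = 8*x^2 - 3*x*y - 3*y^2 + 3*x - 2*y - 14 is:
H = [[16, -3], [-3, -6]]
Trace = 16 - 6 = 10
Determinant = 16*-6 - (-3)^2 = -105
Discriminant = (10)^2 - 4*-105 = 520.0
Eigenvalues: lambda_1 = -6.4018, lambda_2 = 16.4018
The function is not concave.

0


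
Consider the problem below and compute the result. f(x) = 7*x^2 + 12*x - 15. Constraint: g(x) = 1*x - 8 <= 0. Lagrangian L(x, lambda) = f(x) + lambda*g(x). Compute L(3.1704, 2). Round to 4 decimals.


Step 1: Evaluate f(x).
f(3.1704) = 7*3.1704^2 + 12*3.1704 - 15 = 93.4049
Step 2: Evaluate g(x).
g(3.1704) = 1*3.1704 - 8 = -4.8296
Step 3: Compute Lagrangian.
L = 93.4049 + 2*-4.8296 = 83.7457


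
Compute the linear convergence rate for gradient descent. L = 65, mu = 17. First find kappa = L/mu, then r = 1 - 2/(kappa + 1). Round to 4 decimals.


Step 1: Compute the condition number.
kappa = L/mu = 65/17 = 3.8235
Step 2: Compute the convergence rate.
r = 1 - 2/(kappa + 1) = 1 - 2*mu/(L + mu) = (L - mu)/(L + mu) = 48/82 = 0.5854


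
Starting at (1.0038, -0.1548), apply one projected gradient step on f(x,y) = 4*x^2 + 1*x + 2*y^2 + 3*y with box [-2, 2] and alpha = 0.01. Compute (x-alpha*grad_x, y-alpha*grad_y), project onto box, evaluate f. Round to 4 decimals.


Step 1: Compute gradient at (1.0038, -0.1548).
grad_x = 2*4*1.0038 + 1 = 9.0304
grad_y = 2*2*-0.1548 + 3 = 2.3808
Step 2: Gradient step.
x_raw = 1.0038 - 0.01*9.0304 = 0.9135
y_raw = -0.1548 - 0.01*2.3808 = -0.1786
Step 3: Project onto [-2, 2].
x_proj = clip(0.9135) = 0.9135
y_proj = clip(-0.1786) = -0.1786
Step 4: Evaluate f.
f(0.9135, -0.1786) = 3.7794


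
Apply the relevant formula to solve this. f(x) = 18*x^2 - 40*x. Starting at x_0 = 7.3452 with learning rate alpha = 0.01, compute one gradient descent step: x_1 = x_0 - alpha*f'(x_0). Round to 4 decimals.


We compute the gradient at x_0 and apply the update.
f'(x) = 36*x - 40
f'(7.3452) = 36*7.3452 - 40 = 224.4272
x_1 = 7.3452 - 0.01*224.4272 = 5.1009


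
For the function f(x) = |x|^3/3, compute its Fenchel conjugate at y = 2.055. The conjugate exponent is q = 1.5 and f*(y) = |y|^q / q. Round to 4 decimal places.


The conjugate exponent q satisfies 1/p + 1/q = 1.
p = 3, so q = 3/(3 - 1) = 1.5
|y|^q = 2.055^1.5 = 2.9459
f*(2.055) = 2.9459 / 1.5 = 1.9639


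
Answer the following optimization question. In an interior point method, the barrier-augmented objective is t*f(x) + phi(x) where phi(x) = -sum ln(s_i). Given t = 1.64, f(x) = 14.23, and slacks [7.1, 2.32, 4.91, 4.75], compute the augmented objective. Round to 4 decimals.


Step 1: Compute log-barrier.
ln values: [1.9601, 0.8416, 1.5913, 1.5581]
phi = -(1.9601 + 0.8416 + 1.5913 + 1.5581) = -5.9511
Step 2: Compute augmented objective.
t*f(x) = 1.64*14.23 = 23.3372
Total = 23.3372 - 5.9511 = 17.3861


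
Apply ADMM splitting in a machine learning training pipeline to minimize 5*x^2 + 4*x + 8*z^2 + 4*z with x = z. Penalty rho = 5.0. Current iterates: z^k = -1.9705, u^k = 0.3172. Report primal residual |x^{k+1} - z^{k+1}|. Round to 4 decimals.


ADMM iteration with rho = 5.0, z^k = -1.9705, u^k = 0.3172
Step 1: x-update.
Minimize 5*x^2 + 4*x + (5.0/2)*(x + 1.9705 + 0.3172)^2
FOC: (2*5 + 5.0)*x = -4 + 5.0*(-1.9705 - 0.3172)
x^{k+1} = -1.0292
Step 2: z-update.
Minimize 8*z^2 + 4*z + (5.0/2)*(-1.0292 - z + 0.3172)^2
FOC: (2*8 + 5.0)*z = -4 + 5.0*(-1.0292 + 0.3172)
z^{k+1} = -0.36
Step 3: u-update.
u^{k+1} = 0.3172 - 1.0292 + 0.36 = -0.352
Step 4: Primal residual = |-1.0292 + 0.36| = 0.6692


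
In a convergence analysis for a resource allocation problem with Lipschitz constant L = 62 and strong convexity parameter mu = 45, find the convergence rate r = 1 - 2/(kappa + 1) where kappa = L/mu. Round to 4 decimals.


Step 1: Compute the condition number.
kappa = L/mu = 62/45 = 1.3778
Step 2: Compute the convergence rate.
r = 1 - 2/(kappa + 1) = 1 - 2*mu/(L + mu) = (L - mu)/(L + mu) = 17/107 = 0.1589


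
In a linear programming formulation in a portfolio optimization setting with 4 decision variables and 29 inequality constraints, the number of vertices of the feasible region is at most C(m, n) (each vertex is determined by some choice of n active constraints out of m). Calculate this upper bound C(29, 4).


Each vertex corresponds to some choice of n active constraints out of m, so the number of vertices is at most C(m, n) = m! / (n!(m-n)!).
m = 29, n = 4
Numerator: 29 * 28 * 27 * 26
Denominator: 4! = 24
C(29, 4) = 23751


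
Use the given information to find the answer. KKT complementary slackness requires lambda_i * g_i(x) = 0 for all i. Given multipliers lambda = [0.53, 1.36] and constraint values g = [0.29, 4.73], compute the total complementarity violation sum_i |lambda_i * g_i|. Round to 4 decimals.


KKT complementary slackness check:
lambda_1 * g_1 = 0.53 * 0.29 = 0.1537
lambda_2 * g_2 = 1.36 * 4.73 = 6.4328
Total violation = 0.1537 + 6.4328 = 6.5865


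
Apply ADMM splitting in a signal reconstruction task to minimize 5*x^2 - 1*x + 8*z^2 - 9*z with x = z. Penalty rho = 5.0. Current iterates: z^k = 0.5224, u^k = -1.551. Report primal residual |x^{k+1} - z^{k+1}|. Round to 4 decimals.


ADMM iteration with rho = 5.0, z^k = 0.5224, u^k = -1.551
Step 1: x-update.
Minimize 5*x^2 - 1*x + (5.0/2)*(x - 0.5224 - 1.551)^2
FOC: (2*5 + 5.0)*x = 1 + 5.0*(0.5224 + 1.551)
x^{k+1} = 0.7578
Step 2: z-update.
Minimize 8*z^2 - 9*z + (5.0/2)*(0.7578 - z - 1.551)^2
FOC: (2*8 + 5.0)*z = 9 + 5.0*(0.7578 - 1.551)
z^{k+1} = 0.2397
Step 3: u-update.
u^{k+1} = -1.551 + 0.7578 - 0.2397 = -1.0329
Step 4: Primal residual = |0.7578 - 0.2397| = 0.5181


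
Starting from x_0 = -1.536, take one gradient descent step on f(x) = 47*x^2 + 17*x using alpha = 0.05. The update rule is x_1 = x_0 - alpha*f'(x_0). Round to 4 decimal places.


We compute the gradient at x_0 and apply the update.
f'(x) = 94*x + 17
f'(-1.536) = 94*-1.536 + 17 = -127.384
x_1 = -1.536 - 0.05*-127.384 = 4.8332


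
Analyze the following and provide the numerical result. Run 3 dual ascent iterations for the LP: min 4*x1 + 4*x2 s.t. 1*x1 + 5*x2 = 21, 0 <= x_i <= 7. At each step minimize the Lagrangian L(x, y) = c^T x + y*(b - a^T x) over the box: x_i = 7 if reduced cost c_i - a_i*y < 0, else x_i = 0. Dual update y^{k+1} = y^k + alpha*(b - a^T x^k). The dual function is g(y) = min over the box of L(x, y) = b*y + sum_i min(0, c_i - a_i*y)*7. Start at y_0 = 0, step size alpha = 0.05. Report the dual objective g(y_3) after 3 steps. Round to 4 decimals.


Dual ascent for LP: min 4*x1 + 4*x2, 1*x1 + 5*x2 = 21, 0 <= x_i <= 7
Step 1: y^k = 0.0, reduced costs: (4.0, 4.0)
  x^k = (0.0, 0.0), subgradient = b - a^T x = 21.0
  y^{k+1} = 0.0 + 0.05*21.0 = 1.05
Step 2: y^k = 1.05, reduced costs: (2.95, -1.25)
  x^k = (0.0, 7.0), subgradient = b - a^T x = -14.0
  y^{k+1} = 1.05 + 0.05*-14.0 = 0.35
Step 3: y^k = 0.35, reduced costs: (3.65, 2.25)
  x^k = (0.0, 0.0), subgradient = b - a^T x = 21.0
  y^{k+1} = 0.35 + 0.05*21.0 = 1.4
Dual objective at y_3 = 1.4: reduced costs (2.6, -3.0), box minimizer x = (0.0, 7.0)
g(y_3) = b*y + (c1 - a1*y)*x1 + (c2 - a2*y)*x2 = 21*1.4 + 2.6*0.0 + (-3.0)*7.0 = 29.4 + 0.0 - 21.0 = 8.4


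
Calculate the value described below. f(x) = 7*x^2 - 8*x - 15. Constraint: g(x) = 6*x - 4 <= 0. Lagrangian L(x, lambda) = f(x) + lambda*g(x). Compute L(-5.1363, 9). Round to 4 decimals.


Step 1: Evaluate f(x).
f(-5.1363) = 7*(-5.1363)^2 - 8*(-5.1363) - 15 = 210.7614
Step 2: Evaluate g(x).
g(-5.1363) = 6*-5.1363 - 4 = -34.8178
Step 3: Compute Lagrangian.
L = 210.7614 + 9*-34.8178 = -102.5988


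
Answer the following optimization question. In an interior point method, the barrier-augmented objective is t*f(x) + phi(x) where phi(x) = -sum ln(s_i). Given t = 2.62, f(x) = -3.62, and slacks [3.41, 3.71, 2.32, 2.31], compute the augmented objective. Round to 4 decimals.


Step 1: Compute log-barrier.
ln values: [1.2267, 1.311, 0.8416, 0.8372]
phi = -(1.2267 + 1.311 + 0.8416 + 0.8372) = -4.2166
Step 2: Compute augmented objective.
t*f(x) = 2.62*-3.62 = -9.4844
Total = -9.4844 - 4.2166 = -13.701


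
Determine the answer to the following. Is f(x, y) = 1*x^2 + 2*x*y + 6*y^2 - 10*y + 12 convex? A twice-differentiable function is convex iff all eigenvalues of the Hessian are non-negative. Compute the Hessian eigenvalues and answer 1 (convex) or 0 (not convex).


The Hessian of f(x,y) = 1*x^2 + 2*x*y + 6*y^2 - 10*y + 12 is:
H = [[2, 2], [2, 12]]
Trace = 2 + 12 = 14
Determinant = 2*12 - (2)^2 = 20
Discriminant = (14)^2 - 4*20 = 116.0
Eigenvalues: lambda_1 = 1.6148, lambda_2 = 12.3852
The function is convex.

1


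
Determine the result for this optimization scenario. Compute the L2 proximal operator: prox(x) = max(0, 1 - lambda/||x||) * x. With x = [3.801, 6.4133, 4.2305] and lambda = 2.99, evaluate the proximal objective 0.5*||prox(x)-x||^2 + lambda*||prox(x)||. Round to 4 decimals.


Step 1: Compute ||x||.
||x|| = 8.5718
Step 2: Compute scaling factor.
scale = max(0, 1 - 2.99/8.5718) = 0.6512
Step 3: prox(x) = [2.4751, 4.1762, 2.7548]
||prox(x)|| = 5.5818
Step 4: Proximal objective.
0.5*||prox-x||^2 = 4.4701
lambda*||prox|| = 16.6896
Total = 21.1595


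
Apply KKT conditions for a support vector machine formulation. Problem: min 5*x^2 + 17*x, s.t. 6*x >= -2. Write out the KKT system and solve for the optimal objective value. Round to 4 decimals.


Step 1: Try lambda = 0 (constraint inactive).
x_unc = -17/(2*5) = -1.7
Check: 6*-1.7 = -10.2 < -2 -- violated!
Step 2: Constraint must be active: 6*x = -2
x* = -2/6 = -1/3 = -0.3333 (rounded; the exact value -1/3 is used below)
lambda = (2*5*(-1/3) + 17)/6 = 2.2778
Step 3: Compute optimal value.
f(x*) = 5*(-1/3)^2 + 17*(-1/3) = -5.1111


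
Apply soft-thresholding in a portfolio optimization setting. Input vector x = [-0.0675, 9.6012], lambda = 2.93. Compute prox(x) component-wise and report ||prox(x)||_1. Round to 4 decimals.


Soft-thresholding with lambda = 2.93:
prox(-0.0675) = sign(-0.0675)*max(|-0.0675| - 2.93, 0) = 0.0
prox(9.6012) = sign(9.6012)*max(|9.6012| - 2.93, 0) = 6.6712
prox(x) = [0.0, 6.6712]
||prox(x)||_1 = 0.0 + 6.6712 = 6.6712


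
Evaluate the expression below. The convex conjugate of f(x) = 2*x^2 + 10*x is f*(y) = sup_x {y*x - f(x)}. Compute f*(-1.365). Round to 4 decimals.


f*(y) = sup_x {y*x - a*x^2 - b*x} = sup_x {(y-b)*x - a*x^2}
FOC: (y - b) - 2a*x = 0 => x* = (y - b)/(2a)
x* = (-1.365 - 10)/(2*2) = -2.8413
f*(-1.365) = (y-b)^2/(4a) = (-1.365 - 10)^2/(4*2)
= 129.1632/8 = 16.1454


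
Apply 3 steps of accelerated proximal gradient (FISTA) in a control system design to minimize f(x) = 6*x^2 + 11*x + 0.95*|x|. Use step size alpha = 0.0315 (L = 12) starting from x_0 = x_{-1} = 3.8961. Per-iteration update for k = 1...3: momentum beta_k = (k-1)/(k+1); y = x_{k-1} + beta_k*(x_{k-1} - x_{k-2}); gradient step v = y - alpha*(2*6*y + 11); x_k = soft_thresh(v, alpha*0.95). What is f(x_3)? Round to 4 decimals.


FISTA on f(x) = 6*x^2 + 11*x + 0.95*|x|
L = 12, alpha = 0.0315
Iteration 1: beta = 0.0, y = 3.8961 + 0.0*(3.8961 - 3.8961) = 3.8961
  grad(y) = 57.7532, v = y - alpha*grad = 2.0769
  prox(v) = soft_thresh(2.0769, 0.0299) = 2.0469
Iteration 2: beta = 0.3333, y = 2.0469 + 0.3333*(2.0469 - 3.8961) = 1.4306
  grad(y) = 28.1668, v = y - alpha*grad = 0.5433
  prox(v) = soft_thresh(0.5433, 0.0299) = 0.5134
Iteration 3: beta = 0.5, y = 0.5134 + 0.5*(0.5134 - 2.0469) = -0.2534
  grad(y) = 7.9593, v = y - alpha*grad = -0.5041
  prox(v) = soft_thresh(-0.5041, 0.0299) = -0.4742
f(x_3) = 6*(-0.4742)^2 + 11*(-0.4742) + 0.95*|-0.4742| = -3.4165


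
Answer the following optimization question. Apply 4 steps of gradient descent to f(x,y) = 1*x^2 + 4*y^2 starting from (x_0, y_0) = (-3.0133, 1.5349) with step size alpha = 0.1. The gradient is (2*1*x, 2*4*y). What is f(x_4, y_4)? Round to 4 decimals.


Gradient descent on f(x,y) = 1*x^2 + 4*y^2.
Starting point: (-3.0133, 1.5349), alpha = 0.1
Step 1: grad_x = 2*1*-3.0133 = -6.0266, grad_y = 2*4*1.5349 = 12.2792
  x_1 = -3.0133 - 0.1*-6.0266 = -2.4106
  y_1 = 1.5349 - 0.1*12.2792 = 0.307
Step 2: grad_x = 2*1*-2.4106 = -4.8213, grad_y = 2*4*0.307 = 2.4558
  x_2 = -2.4106 - 0.1*-4.8213 = -1.9285
  y_2 = 0.307 - 0.1*2.4558 = 0.0614
Step 3: grad_x = 2*1*-1.9285 = -3.857, grad_y = 2*4*0.0614 = 0.4912
  x_3 = -1.9285 - 0.1*-3.857 = -1.5428
  y_3 = 0.0614 - 0.1*0.4912 = 0.0123
Step 4: grad_x = 2*1*-1.5428 = -3.0856, grad_y = 2*4*0.0123 = 0.0982
  x_4 = -1.5428 - 0.1*-3.0856 = -1.2342
  y_4 = 0.0123 - 0.1*0.0982 = 0.0025
f(-1.2342, 0.0025) = 1*(-1.2342)^2 + 4*0.0025^2 = 1.5234


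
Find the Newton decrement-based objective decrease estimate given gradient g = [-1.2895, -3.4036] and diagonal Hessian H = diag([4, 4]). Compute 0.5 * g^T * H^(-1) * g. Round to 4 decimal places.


Step 1: H is diagonal, so H^(-1) * g = [-0.3224, -0.8509].
Step 2: g^T H^(-1) g = sum_i g_i^2 / H_ii
  = (-1.2895)^2/4 + (-3.4036)^2/4
  = 0.4157 + 2.8961 = 3.3118
Step 3: Objective decrease = 0.5 * g^T H^(-1) g = 1.6559


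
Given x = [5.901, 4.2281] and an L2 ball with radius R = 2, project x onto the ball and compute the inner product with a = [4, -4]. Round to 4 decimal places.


Step 1: Compute ||x|| (intermediates to 6 decimals).
||x|| = sqrt(5.901^2 + 4.2281^2) = 7.259382
Step 2: Project.
Since ||x|| > R, scale = R/||x|| = 2/7.259382 = 0.275506, proj(x) = scale * x
proj(x) = [1.625761, 1.164867]
Step 3: Dot product.
a^T * proj(x) = 4*1.625761 - 4*1.164867 = 1.8436


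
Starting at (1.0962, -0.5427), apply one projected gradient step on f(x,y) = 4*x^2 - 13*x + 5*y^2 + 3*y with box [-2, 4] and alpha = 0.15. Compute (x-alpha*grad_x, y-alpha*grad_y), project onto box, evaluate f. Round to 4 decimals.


Step 1: Compute gradient at (1.0962, -0.5427).
grad_x = 2*4*1.0962 - 13 = -4.2304
grad_y = 2*5*-0.5427 + 3 = -2.427
Step 2: Gradient step.
x_raw = 1.0962 - 0.15*-4.2304 = 1.7308
y_raw = -0.5427 - 0.15*-2.427 = -0.1787
Step 3: Project onto [-2, 4].
x_proj = clip(1.7308) = 1.7308
y_proj = clip(-0.1787) = -0.1787
Step 4: Evaluate f.
f(1.7308, -0.1787) = -10.8941


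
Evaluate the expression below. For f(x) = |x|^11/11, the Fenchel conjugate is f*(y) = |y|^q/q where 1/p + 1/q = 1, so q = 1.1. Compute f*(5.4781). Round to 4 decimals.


The conjugate exponent q satisfies 1/p + 1/q = 1.
p = 11, so q = 11/(11 - 1) = 1.1
|y|^q = 5.4781^1.1 = 6.4937
f*(5.4781) = 6.4937 / 1.1 = 5.9034


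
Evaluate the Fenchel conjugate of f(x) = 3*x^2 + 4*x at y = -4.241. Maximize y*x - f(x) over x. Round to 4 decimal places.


f*(y) = sup_x {y*x - a*x^2 - b*x} = sup_x {(y-b)*x - a*x^2}
FOC: (y - b) - 2a*x = 0 => x* = (y - b)/(2a)
x* = (-4.241 - 4)/(2*3) = -1.3735
f*(-4.241) = (y-b)^2/(4a) = (-4.241 - 4)^2/(4*3)
= 67.9141/12 = 5.6595


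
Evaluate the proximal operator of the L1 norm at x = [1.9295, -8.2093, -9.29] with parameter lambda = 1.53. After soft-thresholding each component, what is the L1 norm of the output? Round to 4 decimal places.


Soft-thresholding with lambda = 1.53:
prox(1.9295) = sign(1.9295)*max(|1.9295| - 1.53, 0) = 0.3995
prox(-8.2093) = sign(-8.2093)*max(|-8.2093| - 1.53, 0) = -6.6793
prox(-9.29) = sign(-9.29)*max(|-9.29| - 1.53, 0) = -7.76
prox(x) = [0.3995, -6.6793, -7.76]
||prox(x)||_1 = 0.3995 + 6.6793 + 7.76 = 14.8388


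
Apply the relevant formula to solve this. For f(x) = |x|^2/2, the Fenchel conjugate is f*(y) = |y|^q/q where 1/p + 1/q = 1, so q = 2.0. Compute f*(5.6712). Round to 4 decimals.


The conjugate exponent q satisfies 1/p + 1/q = 1.
p = 2, so q = 2/(2 - 1) = 2.0
|y|^q = 5.6712^2.0 = 32.1625
f*(5.6712) = 32.1625 / 2.0 = 16.0813


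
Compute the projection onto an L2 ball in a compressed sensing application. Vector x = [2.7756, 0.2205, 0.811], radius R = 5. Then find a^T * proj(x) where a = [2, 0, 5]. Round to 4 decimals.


Step 1: Compute ||x|| (intermediates to 6 decimals).
||x|| = sqrt(2.7756^2 + 0.2205^2 + 0.811^2) = 2.900051
Step 2: Project.
Since ||x|| <= R, proj = x (no scaling needed).
proj(x) = [2.7756, 0.2205, 0.811]
Step 3: Dot product.
a^T * proj(x) = 2*2.7756 + 0*0.2205 + 5*0.811 = 9.6062


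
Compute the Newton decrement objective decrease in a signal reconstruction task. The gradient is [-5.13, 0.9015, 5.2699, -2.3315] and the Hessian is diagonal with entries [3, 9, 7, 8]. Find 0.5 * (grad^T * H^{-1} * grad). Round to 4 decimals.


Step 1: H is diagonal, so H^(-1) * g = [-1.71, 0.1002, 0.7528, -0.2914].
Step 2: g^T H^(-1) g = sum_i g_i^2 / H_ii
  = (-5.13)^2/3 + (0.9015)^2/9 + (5.2699)^2/7 + (-2.3315)^2/8
  = 8.7723 + 0.0903 + 3.9674 + 0.6795 = 13.5095
Step 3: Objective decrease = 0.5 * g^T H^(-1) g = 6.7547


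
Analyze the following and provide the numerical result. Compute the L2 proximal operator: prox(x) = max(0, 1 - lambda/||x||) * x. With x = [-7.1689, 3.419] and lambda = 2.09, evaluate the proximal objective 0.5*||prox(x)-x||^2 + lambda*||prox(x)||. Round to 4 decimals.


Step 1: Compute ||x||.
||x|| = 7.9425
Step 2: Compute scaling factor.
scale = max(0, 1 - 2.09/7.9425) = 0.7369
Step 3: prox(x) = [-5.2825, 2.5193]
||prox(x)|| = 5.8525
Step 4: Proximal objective.
0.5*||prox-x||^2 = 2.1841
lambda*||prox|| = 12.2317
Total = 14.4157


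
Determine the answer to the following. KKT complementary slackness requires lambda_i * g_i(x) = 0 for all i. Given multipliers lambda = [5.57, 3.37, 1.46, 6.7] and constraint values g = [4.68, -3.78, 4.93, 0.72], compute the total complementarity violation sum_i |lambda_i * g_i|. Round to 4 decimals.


KKT complementary slackness check:
lambda_1 * g_1 = 5.57 * 4.68 = 26.0676
lambda_2 * g_2 = 3.37 * -3.78 = -12.7386
lambda_3 * g_3 = 1.46 * 4.93 = 7.1978
lambda_4 * g_4 = 6.7 * 0.72 = 4.824
Total violation = 26.0676 + 12.7386 + 7.1978 + 4.824 = 50.828


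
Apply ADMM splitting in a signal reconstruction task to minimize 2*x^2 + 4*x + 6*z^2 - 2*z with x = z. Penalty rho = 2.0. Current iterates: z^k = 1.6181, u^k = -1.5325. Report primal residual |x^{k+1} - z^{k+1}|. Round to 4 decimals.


ADMM iteration with rho = 2.0, z^k = 1.6181, u^k = -1.5325
Step 1: x-update.
Minimize 2*x^2 + 4*x + (2.0/2)*(x - 1.6181 - 1.5325)^2
FOC: (2*2 + 2.0)*x = -4 + 2.0*(1.6181 + 1.5325)
x^{k+1} = 0.3835
Step 2: z-update.
Minimize 6*z^2 - 2*z + (2.0/2)*(0.3835 - z - 1.5325)^2
FOC: (2*6 + 2.0)*z = 2 + 2.0*(0.3835 - 1.5325)
z^{k+1} = -0.0213
Step 3: u-update.
u^{k+1} = -1.5325 + 0.3835 + 0.0213 = -1.1277
Step 4: Primal residual = |0.3835 + 0.0213| = 0.4048


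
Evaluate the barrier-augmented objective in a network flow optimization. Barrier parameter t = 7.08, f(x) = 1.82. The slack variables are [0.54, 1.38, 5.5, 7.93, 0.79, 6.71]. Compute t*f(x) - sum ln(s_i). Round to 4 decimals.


Step 1: Compute log-barrier.
ln values: [-0.6162, 0.3221, 1.7047, 2.0707, -0.2357, 1.9036]
phi = -(-0.6162 + 0.3221 + 1.7047 + 2.0707 - 0.2357 + 1.9036) = -5.1492
Step 2: Compute augmented objective.
t*f(x) = 7.08*1.82 = 12.8856
Total = 12.8856 - 5.1492 = 7.7364


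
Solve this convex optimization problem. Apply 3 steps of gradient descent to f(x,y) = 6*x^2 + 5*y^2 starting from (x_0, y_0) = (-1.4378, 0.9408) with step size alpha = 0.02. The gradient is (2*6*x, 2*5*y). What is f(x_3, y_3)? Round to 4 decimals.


Gradient descent on f(x,y) = 6*x^2 + 5*y^2.
Starting point: (-1.4378, 0.9408), alpha = 0.02
Step 1: grad_x = 2*6*-1.4378 = -17.2536, grad_y = 2*5*0.9408 = 9.408
  x_1 = -1.4378 - 0.02*-17.2536 = -1.0927
  y_1 = 0.9408 - 0.02*9.408 = 0.7526
Step 2: grad_x = 2*6*-1.0927 = -13.1127, grad_y = 2*5*0.7526 = 7.5264
  x_2 = -1.0927 - 0.02*-13.1127 = -0.8305
  y_2 = 0.7526 - 0.02*7.5264 = 0.6021
Step 3: grad_x = 2*6*-0.8305 = -9.9657, grad_y = 2*5*0.6021 = 6.0211
  x_3 = -0.8305 - 0.02*-9.9657 = -0.6312
  y_3 = 0.6021 - 0.02*6.0211 = 0.4817
f(-0.6312, 0.4817) = 6*(-0.6312)^2 + 5*0.4817^2 = 3.5503


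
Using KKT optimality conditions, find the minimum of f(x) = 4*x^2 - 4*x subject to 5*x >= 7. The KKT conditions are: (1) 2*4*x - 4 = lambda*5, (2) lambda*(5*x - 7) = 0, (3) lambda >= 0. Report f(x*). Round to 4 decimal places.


Step 1: Try lambda = 0 (constraint inactive).
x_unc = 4/(2*4) = 0.5
Check: 5*0.5 = 2.5 < 7 -- violated!
Step 2: Constraint must be active: 5*x = 7
x* = 7/5 = 1.4
lambda = (2*4*1.4 - 4)/5 = 1.44
Step 3: Compute optimal value.
f(x*) = 4*1.4^2 - 4*1.4 = 2.24


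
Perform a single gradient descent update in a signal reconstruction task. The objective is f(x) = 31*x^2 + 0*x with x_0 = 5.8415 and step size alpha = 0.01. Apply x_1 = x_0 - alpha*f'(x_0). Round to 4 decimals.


We compute the gradient at x_0 and apply the update.
f'(x) = 62*x + 0
f'(5.8415) = 62*5.8415 + 0 = 362.173
x_1 = 5.8415 - 0.01*362.173 = 2.2198


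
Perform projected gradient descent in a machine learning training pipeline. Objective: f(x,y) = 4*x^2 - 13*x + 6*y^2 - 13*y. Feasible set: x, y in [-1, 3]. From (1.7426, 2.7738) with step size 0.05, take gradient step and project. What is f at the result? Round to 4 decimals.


Step 1: Compute gradient at (1.7426, 2.7738).
grad_x = 2*4*1.7426 - 13 = 0.9408
grad_y = 2*6*2.7738 - 13 = 20.2856
Step 2: Gradient step.
x_raw = 1.7426 - 0.05*0.9408 = 1.6956
y_raw = 2.7738 - 0.05*20.2856 = 1.7595
Step 3: Project onto [-1, 3].
x_proj = clip(1.6956) = 1.6956
y_proj = clip(1.7595) = 1.7595
Step 4: Evaluate f.
f(1.6956, 1.7595) = -14.8409


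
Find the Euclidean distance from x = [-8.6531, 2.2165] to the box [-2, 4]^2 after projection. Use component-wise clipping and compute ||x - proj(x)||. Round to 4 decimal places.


Project each component onto [-2, 4].
clip(-8.6531) = -2.0, clip(2.2165) = 2.2165
Projection = [-2.0, 2.2165]
Squared diffs: [44.2637, 0.0]
Distance = sqrt(44.2637) = 6.6531


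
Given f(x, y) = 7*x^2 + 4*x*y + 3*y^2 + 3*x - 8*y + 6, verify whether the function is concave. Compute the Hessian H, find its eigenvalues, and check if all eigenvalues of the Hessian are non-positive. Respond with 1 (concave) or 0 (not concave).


The Hessian of f(x,y) = 7*x^2 + 4*x*y + 3*y^2 + 3*x - 8*y + 6 is:
H = [[14, 4], [4, 6]]
Trace = 14 + 6 = 20
Determinant = 14*6 - (4)^2 = 68
Discriminant = (20)^2 - 4*68 = 128.0
Eigenvalues: lambda_1 = 4.3431, lambda_2 = 15.6569
The function is not concave.

0


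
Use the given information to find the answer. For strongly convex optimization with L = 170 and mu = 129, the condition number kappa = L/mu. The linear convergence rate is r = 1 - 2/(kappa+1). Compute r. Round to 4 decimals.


Step 1: Compute the condition number.
kappa = L/mu = 170/129 = 1.3178
Step 2: Compute the convergence rate.
r = 1 - 2/(kappa + 1) = 1 - 2*mu/(L + mu) = (L - mu)/(L + mu) = 41/299 = 0.1371


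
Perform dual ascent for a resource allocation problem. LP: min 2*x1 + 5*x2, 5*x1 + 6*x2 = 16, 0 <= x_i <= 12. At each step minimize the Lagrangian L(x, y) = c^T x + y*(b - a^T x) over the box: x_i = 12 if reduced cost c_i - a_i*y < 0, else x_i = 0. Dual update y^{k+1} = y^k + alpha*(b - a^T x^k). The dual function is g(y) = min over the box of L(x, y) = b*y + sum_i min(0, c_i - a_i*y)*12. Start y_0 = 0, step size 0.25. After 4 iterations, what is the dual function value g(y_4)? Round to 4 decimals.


Dual ascent for LP: min 2*x1 + 5*x2, 5*x1 + 6*x2 = 16, 0 <= x_i <= 12
Step 1: y^k = 0.0, reduced costs: (2.0, 5.0)
  x^k = (0.0, 0.0), subgradient = b - a^T x = 16.0
  y^{k+1} = 0.0 + 0.25*16.0 = 4.0
Step 2: y^k = 4.0, reduced costs: (-18.0, -19.0)
  x^k = (12.0, 12.0), subgradient = b - a^T x = -116.0
  y^{k+1} = 4.0 + 0.25*-116.0 = -25.0
Step 3: y^k = -25.0, reduced costs: (127.0, 155.0)
  x^k = (0.0, 0.0), subgradient = b - a^T x = 16.0
  y^{k+1} = -25.0 + 0.25*16.0 = -21.0
Step 4: y^k = -21.0, reduced costs: (107.0, 131.0)
  x^k = (0.0, 0.0), subgradient = b - a^T x = 16.0
  y^{k+1} = -21.0 + 0.25*16.0 = -17.0
Dual objective at y_4 = -17.0: reduced costs (87.0, 107.0), box minimizer x = (0.0, 0.0)
g(y_4) = b*y + (c1 - a1*y)*x1 + (c2 - a2*y)*x2 = 16*(-17.0) + 87.0*0.0 + 107.0*0.0 = -272.0 + 0.0 + 0.0 = -272.0


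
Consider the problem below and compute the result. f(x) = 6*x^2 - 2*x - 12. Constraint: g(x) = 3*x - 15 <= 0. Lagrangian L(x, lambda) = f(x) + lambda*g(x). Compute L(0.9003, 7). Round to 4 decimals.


Step 1: Evaluate f(x).
f(0.9003) = 6*0.9003^2 - 2*0.9003 - 12 = -8.9374
Step 2: Evaluate g(x).
g(0.9003) = 3*0.9003 - 15 = -12.2991
Step 3: Compute Lagrangian.
L = -8.9374 + 7*-12.2991 = -95.0311


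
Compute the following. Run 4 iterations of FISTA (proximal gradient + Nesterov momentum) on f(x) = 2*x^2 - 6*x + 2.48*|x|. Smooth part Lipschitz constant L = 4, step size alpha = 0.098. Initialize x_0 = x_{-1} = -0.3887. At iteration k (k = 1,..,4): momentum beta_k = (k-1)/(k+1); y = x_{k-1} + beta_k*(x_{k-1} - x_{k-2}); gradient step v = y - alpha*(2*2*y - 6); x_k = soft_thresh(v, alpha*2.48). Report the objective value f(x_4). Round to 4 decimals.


FISTA on f(x) = 2*x^2 - 6*x + 2.48*|x|
L = 4, alpha = 0.098
Iteration 1: beta = 0.0, y = -0.3887 + 0.0*(-0.3887 + 0.3887) = -0.3887
  grad(y) = -7.5548, v = y - alpha*grad = 0.3517
  prox(v) = soft_thresh(0.3517, 0.243) = 0.1086
Iteration 2: beta = 0.3333, y = 0.1086 + 0.3333*(0.1086 + 0.3887) = 0.2744
  grad(y) = -4.9024, v = y - alpha*grad = 0.7548
  prox(v) = soft_thresh(0.7548, 0.243) = 0.5118
Iteration 3: beta = 0.5, y = 0.5118 + 0.5*(0.5118 - 0.1086) = 0.7134
  grad(y) = -3.1465, v = y - alpha*grad = 1.0217
  prox(v) = soft_thresh(1.0217, 0.243) = 0.7787
Iteration 4: beta = 0.6, y = 0.7787 + 0.6*(0.7787 - 0.5118) = 0.9388
  grad(y) = -2.2447, v = y - alpha*grad = 1.1588
  prox(v) = soft_thresh(1.1588, 0.243) = 0.9158
f(x_4) = 2*0.9158^2 - 6*0.9158 + 2.48*|0.9158| = -1.5462


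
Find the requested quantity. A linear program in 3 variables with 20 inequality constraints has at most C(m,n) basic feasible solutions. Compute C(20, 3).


Each vertex corresponds to some choice of n active constraints out of m, so the number of vertices is at most C(m, n) = m! / (n!(m-n)!).
m = 20, n = 3
Numerator: 20 * 19 * 18
Denominator: 3! = 6
C(20, 3) = 1140


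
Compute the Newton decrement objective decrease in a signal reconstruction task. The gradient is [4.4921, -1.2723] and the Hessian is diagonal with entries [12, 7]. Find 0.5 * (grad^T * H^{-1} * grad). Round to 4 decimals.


Step 1: H is diagonal, so H^(-1) * g = [0.3743, -0.1818].
Step 2: g^T H^(-1) g = sum_i g_i^2 / H_ii
  = (4.4921)^2/12 + (-1.2723)^2/7
  = 1.6816 + 0.2312 = 1.9128
Step 3: Objective decrease = 0.5 * g^T H^(-1) g = 0.9564


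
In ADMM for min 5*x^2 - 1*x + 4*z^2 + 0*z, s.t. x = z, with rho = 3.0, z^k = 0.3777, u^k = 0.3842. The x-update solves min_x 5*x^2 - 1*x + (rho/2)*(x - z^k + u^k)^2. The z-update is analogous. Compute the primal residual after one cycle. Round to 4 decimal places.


ADMM iteration with rho = 3.0, z^k = 0.3777, u^k = 0.3842
Step 1: x-update.
Minimize 5*x^2 - 1*x + (3.0/2)*(x - 0.3777 + 0.3842)^2
FOC: (2*5 + 3.0)*x = 1 + 3.0*(0.3777 - 0.3842)
x^{k+1} = 0.0754
Step 2: z-update.
Minimize 4*z^2 + 0*z + (3.0/2)*(0.0754 - z + 0.3842)^2
FOC: (2*4 + 3.0)*z = 0 + 3.0*(0.0754 + 0.3842)
z^{k+1} = 0.1254
Step 3: u-update.
u^{k+1} = 0.3842 + 0.0754 - 0.1254 = 0.3343
Step 4: Primal residual = |0.0754 - 0.1254| = 0.0499


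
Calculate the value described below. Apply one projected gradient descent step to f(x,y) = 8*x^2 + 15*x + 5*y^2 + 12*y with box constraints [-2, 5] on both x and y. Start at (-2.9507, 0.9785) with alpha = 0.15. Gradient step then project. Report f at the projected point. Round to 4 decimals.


Step 1: Compute gradient at (-2.9507, 0.9785).
grad_x = 2*8*-2.9507 + 15 = -32.2112
grad_y = 2*5*0.9785 + 12 = 21.785
Step 2: Gradient step.
x_raw = -2.9507 - 0.15*-32.2112 = 1.881
y_raw = 0.9785 - 0.15*21.785 = -2.2893
Step 3: Project onto [-2, 5].
x_proj = clip(1.881) = 1.881
y_proj = clip(-2.2893) = -2.0
Step 4: Evaluate f.
f(1.881, -2.0) = 52.5194


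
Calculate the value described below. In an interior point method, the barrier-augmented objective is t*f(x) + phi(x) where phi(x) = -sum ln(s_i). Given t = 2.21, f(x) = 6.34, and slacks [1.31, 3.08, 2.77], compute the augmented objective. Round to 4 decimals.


Step 1: Compute log-barrier.
ln values: [0.27, 1.1249, 1.0188]
phi = -(0.27 + 1.1249 + 1.0188) = -2.4138
Step 2: Compute augmented objective.
t*f(x) = 2.21*6.34 = 14.0114
Total = 14.0114 - 2.4138 = 11.5976


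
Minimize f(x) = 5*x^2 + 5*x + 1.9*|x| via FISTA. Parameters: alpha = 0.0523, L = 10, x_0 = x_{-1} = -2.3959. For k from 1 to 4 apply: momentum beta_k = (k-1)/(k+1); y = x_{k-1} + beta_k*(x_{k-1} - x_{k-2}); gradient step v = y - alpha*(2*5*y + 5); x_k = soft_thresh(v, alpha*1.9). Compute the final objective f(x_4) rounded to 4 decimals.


FISTA on f(x) = 5*x^2 + 5*x + 1.9*|x|
L = 10, alpha = 0.0523
Iteration 1: beta = 0.0, y = -2.3959 + 0.0*(-2.3959 + 2.3959) = -2.3959
  grad(y) = -18.959, v = y - alpha*grad = -1.4043
  prox(v) = soft_thresh(-1.4043, 0.0994) = -1.305
Iteration 2: beta = 0.3333, y = -1.305 + 0.3333*(-1.305 + 2.3959) = -0.9413
  grad(y) = -4.4133, v = y - alpha*grad = -0.7105
  prox(v) = soft_thresh(-0.7105, 0.0994) = -0.6111
Iteration 3: beta = 0.5, y = -0.6111 + 0.5*(-0.6111 + 1.305) = -0.2642
  grad(y) = 2.3577, v = y - alpha*grad = -0.3875
  prox(v) = soft_thresh(-0.3875, 0.0994) = -0.2882
Iteration 4: beta = 0.6, y = -0.2882 + 0.6*(-0.2882 + 0.6111) = -0.0944
  grad(y) = 4.0562, v = y - alpha*grad = -0.3065
  prox(v) = soft_thresh(-0.3065, 0.0994) = -0.2072
f(x_4) = 5*(-0.2072)^2 + 5*(-0.2072) + 1.9*|-0.2072| = -0.4276


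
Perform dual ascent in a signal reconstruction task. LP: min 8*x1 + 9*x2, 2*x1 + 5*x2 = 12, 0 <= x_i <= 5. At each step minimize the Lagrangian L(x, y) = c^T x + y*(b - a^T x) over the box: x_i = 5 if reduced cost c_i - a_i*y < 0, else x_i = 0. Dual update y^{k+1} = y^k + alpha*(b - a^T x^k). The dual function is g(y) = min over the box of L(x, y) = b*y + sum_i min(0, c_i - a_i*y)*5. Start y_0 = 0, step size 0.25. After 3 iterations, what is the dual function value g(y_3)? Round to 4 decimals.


Dual ascent for LP: min 8*x1 + 9*x2, 2*x1 + 5*x2 = 12, 0 <= x_i <= 5
Step 1: y^k = 0.0, reduced costs: (8.0, 9.0)
  x^k = (0.0, 0.0), subgradient = b - a^T x = 12.0
  y^{k+1} = 0.0 + 0.25*12.0 = 3.0
Step 2: y^k = 3.0, reduced costs: (2.0, -6.0)
  x^k = (0.0, 5.0), subgradient = b - a^T x = -13.0
  y^{k+1} = 3.0 + 0.25*-13.0 = -0.25
Step 3: y^k = -0.25, reduced costs: (8.5, 10.25)
  x^k = (0.0, 0.0), subgradient = b - a^T x = 12.0
  y^{k+1} = -0.25 + 0.25*12.0 = 2.75
Dual objective at y_3 = 2.75: reduced costs (2.5, -4.75), box minimizer x = (0.0, 5.0)
g(y_3) = b*y + (c1 - a1*y)*x1 + (c2 - a2*y)*x2 = 12*2.75 + 2.5*0.0 + (-4.75)*5.0 = 33.0 + 0.0 - 23.75 = 9.25
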